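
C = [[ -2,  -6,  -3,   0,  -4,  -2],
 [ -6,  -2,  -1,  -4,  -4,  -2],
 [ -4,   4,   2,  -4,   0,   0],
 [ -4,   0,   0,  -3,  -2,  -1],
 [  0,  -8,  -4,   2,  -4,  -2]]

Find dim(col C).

Row reduce to echelon form.
R2 ← R2 − (3)·R1: [0, 16, 8, -4, 8, 4]
R3 ← R3 − (2)·R1: [0, 16, 8, -4, 8, 4]
R4 ← R4 − (2)·R1: [0, 12, 6, -3, 6, 3]
R3 ← R3 − R2: [0, 0, 0, 0, 0, 0]
R4 ← R4 − (3/4)·R2: [0, 0, 0, 0, 0, 0]
R5 ← R5 + (1/2)·R2: [0, 0, 0, 0, 0, 0]
Echelon form has 2 nonzero rows, so rank(C) = 2.
The column space has dimension equal to the rank: 2.

2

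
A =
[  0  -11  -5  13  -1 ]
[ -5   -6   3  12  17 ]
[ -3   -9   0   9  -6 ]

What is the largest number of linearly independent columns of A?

Row reduce to echelon form.
Swap R1 ↔ R2
R3 ← R3 − (3/5)·R1: [0, -27/5, -9/5, 9/5, -81/5]
R3 ← R3 − (27/55)·R2: [0, 0, 36/55, -252/55, -864/55]
Echelon form has 3 nonzero rows, so rank(A) = 3.
The rank gives the maximum number of linearly independent columns: 3.

3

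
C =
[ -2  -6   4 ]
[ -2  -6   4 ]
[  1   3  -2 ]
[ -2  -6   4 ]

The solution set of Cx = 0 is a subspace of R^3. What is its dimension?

Row reduce to echelon form.
R2 ← R2 − R1: [0, 0, 0]
R3 ← R3 + (1/2)·R1: [0, 0, 0]
R4 ← R4 − R1: [0, 0, 0]
1 nonzero row, so rank(C) = 1.
C has 3 columns; by rank–nullity, nullity = 3 − 1 = 2.

2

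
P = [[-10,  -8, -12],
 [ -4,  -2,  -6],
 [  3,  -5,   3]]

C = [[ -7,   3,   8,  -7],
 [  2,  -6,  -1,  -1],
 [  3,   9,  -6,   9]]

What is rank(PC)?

First compute PC:
[[ 18, -90,   0, -30],
 [  6, -54,   6, -24],
 [-22,  66,  11,  11]]
Now row reduce the product.
R2 ← R2 − (1/3)·R1: [0, -24, 6, -14]
R3 ← R3 + (11/9)·R1: [0, -44, 11, -77/3]
R3 ← R3 − (11/6)·R2: [0, 0, 0, 0]
2 nonzero rows, so rank(PC) = 2.

2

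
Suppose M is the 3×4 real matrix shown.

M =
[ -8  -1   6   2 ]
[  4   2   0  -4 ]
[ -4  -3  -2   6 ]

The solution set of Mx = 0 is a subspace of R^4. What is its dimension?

2

Row reduce to echelon form.
R2 ← R2 + (1/2)·R1: [0, 3/2, 3, -3]
R3 ← R3 − (1/2)·R1: [0, -5/2, -5, 5]
R3 ← R3 + (5/3)·R2: [0, 0, 0, 0]
2 nonzero rows, so rank(M) = 2.
M has 4 columns; by rank–nullity, nullity = 4 − 2 = 2.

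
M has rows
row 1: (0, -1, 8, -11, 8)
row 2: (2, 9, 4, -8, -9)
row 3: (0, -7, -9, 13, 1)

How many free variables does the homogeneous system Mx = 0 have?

Row reduce to echelon form.
Swap R1 ↔ R2
R3 ← R3 − (7)·R2: [0, 0, -65, 90, -55]
3 nonzero rows, so rank(M) = 3.
M has 5 columns; by rank–nullity, nullity = 5 − 3 = 2.

2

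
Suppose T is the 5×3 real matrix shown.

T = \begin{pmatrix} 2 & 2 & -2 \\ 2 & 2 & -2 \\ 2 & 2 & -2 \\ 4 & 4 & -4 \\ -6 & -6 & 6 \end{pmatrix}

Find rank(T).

1

Row reduce to echelon form.
R2 ← R2 − R1: [0, 0, 0]
R3 ← R3 − R1: [0, 0, 0]
R4 ← R4 − (2)·R1: [0, 0, 0]
R5 ← R5 + (3)·R1: [0, 0, 0]
Echelon form has 1 nonzero row, so rank(T) = 1.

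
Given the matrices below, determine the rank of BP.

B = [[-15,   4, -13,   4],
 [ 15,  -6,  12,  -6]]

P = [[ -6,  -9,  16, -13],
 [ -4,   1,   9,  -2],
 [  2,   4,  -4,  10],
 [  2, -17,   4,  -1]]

2

First compute BP:
[[ 56,  19, -136,  53],
 [-54,   9, 114, -57]]
Now row reduce the product.
R2 ← R2 + (27/28)·R1: [0, 765/28, -120/7, -165/28]
2 nonzero rows, so rank(BP) = 2.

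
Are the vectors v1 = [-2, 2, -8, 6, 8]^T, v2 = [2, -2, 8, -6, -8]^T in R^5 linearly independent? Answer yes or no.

Form the matrix with these vectors as rows and row reduce.
R2 ← R2 + R1: [0, 0, 0, 0, 0]
1 nonzero row, so the 2 vectors span a space of dimension 1.
Since 1 < 2, the vectors are linearly dependent.

no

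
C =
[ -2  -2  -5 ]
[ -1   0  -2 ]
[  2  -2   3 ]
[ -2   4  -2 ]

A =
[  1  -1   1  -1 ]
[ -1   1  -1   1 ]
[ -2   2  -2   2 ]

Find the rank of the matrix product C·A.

First compute CA:
[[ 10, -10,  10, -10],
 [  3,  -3,   3,  -3],
 [ -2,   2,  -2,   2],
 [ -2,   2,  -2,   2]]
Now row reduce the product.
R2 ← R2 − (3/10)·R1: [0, 0, 0, 0]
R3 ← R3 + (1/5)·R1: [0, 0, 0, 0]
R4 ← R4 + (1/5)·R1: [0, 0, 0, 0]
1 nonzero row, so rank(CA) = 1.

1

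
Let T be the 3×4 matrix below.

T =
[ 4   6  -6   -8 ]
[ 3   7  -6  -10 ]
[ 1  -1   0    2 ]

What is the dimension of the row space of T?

Row reduce to echelon form.
R2 ← R2 − (3/4)·R1: [0, 5/2, -3/2, -4]
R3 ← R3 − (1/4)·R1: [0, -5/2, 3/2, 4]
R3 ← R3 + R2: [0, 0, 0, 0]
Echelon form has 2 nonzero rows, so rank(T) = 2.
The row space has dimension equal to the rank: 2.

2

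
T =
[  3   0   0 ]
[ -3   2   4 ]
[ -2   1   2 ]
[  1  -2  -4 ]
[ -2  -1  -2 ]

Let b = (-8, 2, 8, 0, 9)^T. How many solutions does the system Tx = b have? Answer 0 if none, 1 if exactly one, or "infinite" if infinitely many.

Row reduce the augmented matrix [T | b].
R2 ← R2 + R1: [0, 2, 4, -6]
R3 ← R3 + (2/3)·R1: [0, 1, 2, 8/3]
R4 ← R4 − (1/3)·R1: [0, -2, -4, 8/3]
R5 ← R5 + (2/3)·R1: [0, -1, -2, 11/3]
R3 ← R3 − (1/2)·R2: [0, 0, 0, 17/3]
R4 ← R4 + R2: [0, 0, 0, -10/3]
R5 ← R5 + (1/2)·R2: [0, 0, 0, 2/3]
R4 ← R4 + (10/17)·R3: [0, 0, 0, 0]
R5 ← R5 − (2/17)·R3: [0, 0, 0, 0]
The echelon form has 3 nonzero rows; the last pivot sits in the augmented column, so rank(T) = 2 but rank([T|b]) = 3.
Since the ranks differ, the system is inconsistent.
It has no solutions.

0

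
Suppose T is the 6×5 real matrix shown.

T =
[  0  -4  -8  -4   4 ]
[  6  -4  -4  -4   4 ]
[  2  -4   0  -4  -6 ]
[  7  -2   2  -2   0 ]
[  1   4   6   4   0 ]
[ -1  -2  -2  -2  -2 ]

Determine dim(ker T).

2

Row reduce to echelon form.
Swap R1 ↔ R2
R3 ← R3 − (1/3)·R1: [0, -8/3, 4/3, -8/3, -22/3]
R4 ← R4 − (7/6)·R1: [0, 8/3, 20/3, 8/3, -14/3]
R5 ← R5 − (1/6)·R1: [0, 14/3, 20/3, 14/3, -2/3]
R6 ← R6 + (1/6)·R1: [0, -8/3, -8/3, -8/3, -4/3]
R3 ← R3 − (2/3)·R2: [0, 0, 20/3, 0, -10]
R4 ← R4 + (2/3)·R2: [0, 0, 4/3, 0, -2]
R5 ← R5 + (7/6)·R2: [0, 0, -8/3, 0, 4]
R6 ← R6 − (2/3)·R2: [0, 0, 8/3, 0, -4]
R4 ← R4 − (1/5)·R3: [0, 0, 0, 0, 0]
R5 ← R5 + (2/5)·R3: [0, 0, 0, 0, 0]
R6 ← R6 − (2/5)·R3: [0, 0, 0, 0, 0]
3 nonzero rows, so rank(T) = 3.
T has 5 columns; by rank–nullity, nullity = 5 − 3 = 2.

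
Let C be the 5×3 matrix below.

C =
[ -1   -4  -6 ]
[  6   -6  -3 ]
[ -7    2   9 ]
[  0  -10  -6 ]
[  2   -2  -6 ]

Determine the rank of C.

Row reduce to echelon form.
R2 ← R2 + (6)·R1: [0, -30, -39]
R3 ← R3 − (7)·R1: [0, 30, 51]
R5 ← R5 + (2)·R1: [0, -10, -18]
R3 ← R3 + R2: [0, 0, 12]
R4 ← R4 − (1/3)·R2: [0, 0, 7]
R5 ← R5 − (1/3)·R2: [0, 0, -5]
R4 ← R4 − (7/12)·R3: [0, 0, 0]
R5 ← R5 + (5/12)·R3: [0, 0, 0]
Echelon form has 3 nonzero rows, so rank(C) = 3.

3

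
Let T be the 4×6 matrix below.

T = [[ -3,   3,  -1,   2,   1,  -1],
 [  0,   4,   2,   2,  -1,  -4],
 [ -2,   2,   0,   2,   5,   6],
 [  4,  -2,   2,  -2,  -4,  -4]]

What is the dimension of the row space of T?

3

Row reduce to echelon form.
R3 ← R3 − (2/3)·R1: [0, 0, 2/3, 2/3, 13/3, 20/3]
R4 ← R4 + (4/3)·R1: [0, 2, 2/3, 2/3, -8/3, -16/3]
R4 ← R4 − (1/2)·R2: [0, 0, -1/3, -1/3, -13/6, -10/3]
R4 ← R4 + (1/2)·R3: [0, 0, 0, 0, 0, 0]
Echelon form has 3 nonzero rows, so rank(T) = 3.
The row space has dimension equal to the rank: 3.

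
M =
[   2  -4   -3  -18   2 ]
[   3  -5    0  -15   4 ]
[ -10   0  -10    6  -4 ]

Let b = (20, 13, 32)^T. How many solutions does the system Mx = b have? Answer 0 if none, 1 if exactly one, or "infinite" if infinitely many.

Row reduce the augmented matrix [M | b].
R2 ← R2 − (3/2)·R1: [0, 1, 9/2, 12, 1, -17]
R3 ← R3 + (5)·R1: [0, -20, -25, -84, 6, 132]
R3 ← R3 + (20)·R2: [0, 0, 65, 156, 26, -208]
The echelon form has 3 nonzero rows, and every pivot lies in the first 5 columns, so rank(M) = rank([M|b]) = 3.
The system is consistent.
rank = 3 < 5 unknowns, so there are infinitely many solutions.

infinite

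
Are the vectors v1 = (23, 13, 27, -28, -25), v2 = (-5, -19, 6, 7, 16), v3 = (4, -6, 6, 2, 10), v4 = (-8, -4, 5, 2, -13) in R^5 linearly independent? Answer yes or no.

yes

Form the matrix with these vectors as rows and row reduce.
R2 ← R2 + (5/23)·R1: [0, -372/23, 273/23, 21/23, 243/23]
R3 ← R3 − (4/23)·R1: [0, -190/23, 30/23, 158/23, 330/23]
R4 ← R4 + (8/23)·R1: [0, 12/23, 331/23, -178/23, -499/23]
R3 ← R3 − (95/186)·R2: [0, 0, -295/62, 397/62, 555/62]
R4 ← R4 + (1/31)·R2: [0, 0, 458/31, -239/31, -662/31]
R4 ← R4 + (916/295)·R3: [0, 0, 0, 3591/295, 380/59]
4 nonzero rows, so the 4 vectors span a space of dimension 4.
Since 4 = 4, the vectors are linearly independent.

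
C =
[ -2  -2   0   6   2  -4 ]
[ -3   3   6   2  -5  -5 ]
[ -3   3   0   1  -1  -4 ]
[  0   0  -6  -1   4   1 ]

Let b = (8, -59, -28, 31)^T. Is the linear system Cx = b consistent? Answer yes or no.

yes

Row reduce the augmented matrix [C | b].
R2 ← R2 − (3/2)·R1: [0, 6, 6, -7, -8, 1, -71]
R3 ← R3 − (3/2)·R1: [0, 6, 0, -8, -4, 2, -40]
R3 ← R3 − R2: [0, 0, -6, -1, 4, 1, 31]
R4 ← R4 − R3: [0, 0, 0, 0, 0, 0, 0]
The echelon form has 3 nonzero rows, and every pivot lies in the first 6 columns, so rank(C) = rank([C|b]) = 3.
The system is consistent.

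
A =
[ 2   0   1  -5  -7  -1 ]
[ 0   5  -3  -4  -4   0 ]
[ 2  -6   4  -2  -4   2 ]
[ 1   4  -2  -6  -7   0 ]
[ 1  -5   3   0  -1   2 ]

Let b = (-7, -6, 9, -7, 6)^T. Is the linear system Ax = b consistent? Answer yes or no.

no

Row reduce the augmented matrix [A | b].
R3 ← R3 − R1: [0, -6, 3, 3, 3, 3, 16]
R4 ← R4 − (1/2)·R1: [0, 4, -5/2, -7/2, -7/2, 1/2, -7/2]
R5 ← R5 − (1/2)·R1: [0, -5, 5/2, 5/2, 5/2, 5/2, 19/2]
R3 ← R3 + (6/5)·R2: [0, 0, -3/5, -9/5, -9/5, 3, 44/5]
R4 ← R4 − (4/5)·R2: [0, 0, -1/10, -3/10, -3/10, 1/2, 13/10]
R5 ← R5 + R2: [0, 0, -1/2, -3/2, -3/2, 5/2, 7/2]
R4 ← R4 − (1/6)·R3: [0, 0, 0, 0, 0, 0, -1/6]
R5 ← R5 − (5/6)·R3: [0, 0, 0, 0, 0, 0, -23/6]
R5 ← R5 − (23)·R4: [0, 0, 0, 0, 0, 0, 0]
The echelon form has 4 nonzero rows; the last pivot sits in the augmented column, so rank(A) = 3 but rank([A|b]) = 4.
Since the ranks differ, the system is inconsistent.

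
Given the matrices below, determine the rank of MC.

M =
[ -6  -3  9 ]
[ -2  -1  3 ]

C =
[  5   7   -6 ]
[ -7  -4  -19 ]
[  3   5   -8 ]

1

First compute MC:
[[ 18,  15,  21],
 [  6,   5,   7]]
Now row reduce the product.
R2 ← R2 − (1/3)·R1: [0, 0, 0]
1 nonzero row, so rank(MC) = 1.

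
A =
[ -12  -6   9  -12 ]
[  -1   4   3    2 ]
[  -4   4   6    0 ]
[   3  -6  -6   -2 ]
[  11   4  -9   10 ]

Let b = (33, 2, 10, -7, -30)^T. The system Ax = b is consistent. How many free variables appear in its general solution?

Row reduce the augmented matrix [A | b].
R2 ← R2 − (1/12)·R1: [0, 9/2, 9/4, 3, -3/4]
R3 ← R3 − (1/3)·R1: [0, 6, 3, 4, -1]
R4 ← R4 + (1/4)·R1: [0, -15/2, -15/4, -5, 5/4]
R5 ← R5 + (11/12)·R1: [0, -3/2, -3/4, -1, 1/4]
R3 ← R3 − (4/3)·R2: [0, 0, 0, 0, 0]
R4 ← R4 + (5/3)·R2: [0, 0, 0, 0, 0]
R5 ← R5 + (1/3)·R2: [0, 0, 0, 0, 0]
The echelon form has 2 nonzero rows, and every pivot lies in the first 4 columns, so rank(A) = rank([A|b]) = 2.
The system is consistent.
Free variables = (unknowns) − (rank) = 4 − 2 = 2.

2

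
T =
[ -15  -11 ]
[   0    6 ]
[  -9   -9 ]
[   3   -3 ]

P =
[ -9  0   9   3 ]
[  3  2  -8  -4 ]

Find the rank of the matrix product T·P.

2

First compute TP:
[[102, -22, -47,  -1],
 [ 18,  12, -48, -24],
 [ 54, -18,  -9,   9],
 [-36,  -6,  51,  21]]
Now row reduce the product.
R2 ← R2 − (3/17)·R1: [0, 270/17, -675/17, -405/17]
R3 ← R3 − (9/17)·R1: [0, -108/17, 270/17, 162/17]
R4 ← R4 + (6/17)·R1: [0, -234/17, 585/17, 351/17]
R3 ← R3 + (2/5)·R2: [0, 0, 0, 0]
R4 ← R4 + (13/15)·R2: [0, 0, 0, 0]
2 nonzero rows, so rank(TP) = 2.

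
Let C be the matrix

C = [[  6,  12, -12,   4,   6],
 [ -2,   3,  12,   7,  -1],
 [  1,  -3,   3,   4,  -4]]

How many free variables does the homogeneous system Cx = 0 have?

Row reduce to echelon form.
R2 ← R2 + (1/3)·R1: [0, 7, 8, 25/3, 1]
R3 ← R3 − (1/6)·R1: [0, -5, 5, 10/3, -5]
R3 ← R3 + (5/7)·R2: [0, 0, 75/7, 65/7, -30/7]
3 nonzero rows, so rank(C) = 3.
C has 5 columns; by rank–nullity, nullity = 5 − 3 = 2.

2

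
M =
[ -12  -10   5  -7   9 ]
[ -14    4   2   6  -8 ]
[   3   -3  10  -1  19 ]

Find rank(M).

3

Row reduce to echelon form.
R2 ← R2 − (7/6)·R1: [0, 47/3, -23/6, 85/6, -37/2]
R3 ← R3 + (1/4)·R1: [0, -11/2, 45/4, -11/4, 85/4]
R3 ← R3 + (33/94)·R2: [0, 0, 931/94, 209/94, 1387/94]
Echelon form has 3 nonzero rows, so rank(M) = 3.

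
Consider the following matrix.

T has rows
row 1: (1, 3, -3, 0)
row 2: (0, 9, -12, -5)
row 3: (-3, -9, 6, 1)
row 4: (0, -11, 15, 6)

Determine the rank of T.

Row reduce to echelon form.
R3 ← R3 + (3)·R1: [0, 0, -3, 1]
R4 ← R4 + (11/9)·R2: [0, 0, 1/3, -1/9]
R4 ← R4 + (1/9)·R3: [0, 0, 0, 0]
Echelon form has 3 nonzero rows, so rank(T) = 3.

3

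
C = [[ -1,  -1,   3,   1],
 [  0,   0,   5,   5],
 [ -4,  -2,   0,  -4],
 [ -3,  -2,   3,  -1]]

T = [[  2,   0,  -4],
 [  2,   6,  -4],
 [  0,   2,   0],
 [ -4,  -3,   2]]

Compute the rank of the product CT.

First compute CT:
[[ -8,  -3,  10],
 [-20,  -5,  10],
 [  4,   0,  16],
 [ -6,  -3,  18]]
Now row reduce the product.
R2 ← R2 − (5/2)·R1: [0, 5/2, -15]
R3 ← R3 + (1/2)·R1: [0, -3/2, 21]
R4 ← R4 − (3/4)·R1: [0, -3/4, 21/2]
R3 ← R3 + (3/5)·R2: [0, 0, 12]
R4 ← R4 + (3/10)·R2: [0, 0, 6]
R4 ← R4 − (1/2)·R3: [0, 0, 0]
3 nonzero rows, so rank(CT) = 3.

3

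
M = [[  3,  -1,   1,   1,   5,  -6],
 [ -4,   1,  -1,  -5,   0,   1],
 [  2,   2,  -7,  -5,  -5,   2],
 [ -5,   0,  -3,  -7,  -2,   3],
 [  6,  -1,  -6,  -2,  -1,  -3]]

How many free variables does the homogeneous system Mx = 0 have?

2

Row reduce to echelon form.
R2 ← R2 + (4/3)·R1: [0, -1/3, 1/3, -11/3, 20/3, -7]
R3 ← R3 − (2/3)·R1: [0, 8/3, -23/3, -17/3, -25/3, 6]
R4 ← R4 + (5/3)·R1: [0, -5/3, -4/3, -16/3, 19/3, -7]
R5 ← R5 − (2)·R1: [0, 1, -8, -4, -11, 9]
R3 ← R3 + (8)·R2: [0, 0, -5, -35, 45, -50]
R4 ← R4 − (5)·R2: [0, 0, -3, 13, -27, 28]
R5 ← R5 + (3)·R2: [0, 0, -7, -15, 9, -12]
R4 ← R4 − (3/5)·R3: [0, 0, 0, 34, -54, 58]
R5 ← R5 − (7/5)·R3: [0, 0, 0, 34, -54, 58]
R5 ← R5 − R4: [0, 0, 0, 0, 0, 0]
4 nonzero rows, so rank(M) = 4.
M has 6 columns; by rank–nullity, nullity = 6 − 4 = 2.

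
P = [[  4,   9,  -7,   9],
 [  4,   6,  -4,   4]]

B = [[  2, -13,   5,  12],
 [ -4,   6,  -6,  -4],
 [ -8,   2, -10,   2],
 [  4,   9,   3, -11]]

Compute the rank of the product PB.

First compute PB:
[[ 64,  69,  63, -101],
 [ 32,  12,  36, -28]]
Now row reduce the product.
R2 ← R2 − (1/2)·R1: [0, -45/2, 9/2, 45/2]
2 nonzero rows, so rank(PB) = 2.

2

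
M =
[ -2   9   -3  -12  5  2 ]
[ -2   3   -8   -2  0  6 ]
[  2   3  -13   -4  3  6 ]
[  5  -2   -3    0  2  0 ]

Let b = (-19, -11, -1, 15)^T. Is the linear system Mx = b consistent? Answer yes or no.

yes

Row reduce the augmented matrix [M | b].
R2 ← R2 − R1: [0, -6, -5, 10, -5, 4, 8]
R3 ← R3 + R1: [0, 12, -16, -16, 8, 8, -20]
R4 ← R4 + (5/2)·R1: [0, 41/2, -21/2, -30, 29/2, 5, -65/2]
R3 ← R3 + (2)·R2: [0, 0, -26, 4, -2, 16, -4]
R4 ← R4 + (41/12)·R2: [0, 0, -331/12, 25/6, -31/12, 56/3, -31/6]
R4 ← R4 − (331/312)·R3: [0, 0, 0, -1/13, -6/13, 22/13, -12/13]
The echelon form has 4 nonzero rows, and every pivot lies in the first 6 columns, so rank(M) = rank([M|b]) = 4.
The system is consistent.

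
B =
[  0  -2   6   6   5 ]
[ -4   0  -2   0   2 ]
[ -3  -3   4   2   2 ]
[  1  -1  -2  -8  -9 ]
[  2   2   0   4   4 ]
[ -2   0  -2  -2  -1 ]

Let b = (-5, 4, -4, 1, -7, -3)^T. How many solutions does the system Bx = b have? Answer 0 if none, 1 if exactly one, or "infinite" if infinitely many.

0

Row reduce the augmented matrix [B | b].
Swap R1 ↔ R2
R3 ← R3 − (3/4)·R1: [0, -3, 11/2, 2, 1/2, -7]
R4 ← R4 + (1/4)·R1: [0, -1, -5/2, -8, -17/2, 2]
R5 ← R5 + (1/2)·R1: [0, 2, -1, 4, 5, -5]
R6 ← R6 − (1/2)·R1: [0, 0, -1, -2, -2, -5]
R3 ← R3 − (3/2)·R2: [0, 0, -7/2, -7, -7, 1/2]
R4 ← R4 − (1/2)·R2: [0, 0, -11/2, -11, -11, 9/2]
R5 ← R5 + R2: [0, 0, 5, 10, 10, -10]
R4 ← R4 − (11/7)·R3: [0, 0, 0, 0, 0, 26/7]
R5 ← R5 + (10/7)·R3: [0, 0, 0, 0, 0, -65/7]
R6 ← R6 − (2/7)·R3: [0, 0, 0, 0, 0, -36/7]
R5 ← R5 + (5/2)·R4: [0, 0, 0, 0, 0, 0]
R6 ← R6 + (18/13)·R4: [0, 0, 0, 0, 0, 0]
The echelon form has 4 nonzero rows; the last pivot sits in the augmented column, so rank(B) = 3 but rank([B|b]) = 4.
Since the ranks differ, the system is inconsistent.
It has no solutions.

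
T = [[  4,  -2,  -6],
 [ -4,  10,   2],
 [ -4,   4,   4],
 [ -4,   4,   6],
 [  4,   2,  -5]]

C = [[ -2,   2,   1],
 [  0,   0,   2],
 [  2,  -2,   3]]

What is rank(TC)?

First compute TC:
[[-20,  20, -18],
 [ 12, -12,  22],
 [ 16, -16,  16],
 [ 20, -20,  22],
 [-18,  18,  -7]]
Now row reduce the product.
R2 ← R2 + (3/5)·R1: [0, 0, 56/5]
R3 ← R3 + (4/5)·R1: [0, 0, 8/5]
R4 ← R4 + R1: [0, 0, 4]
R5 ← R5 − (9/10)·R1: [0, 0, 46/5]
R3 ← R3 − (1/7)·R2: [0, 0, 0]
R4 ← R4 − (5/14)·R2: [0, 0, 0]
R5 ← R5 − (23/28)·R2: [0, 0, 0]
2 nonzero rows, so rank(TC) = 2.

2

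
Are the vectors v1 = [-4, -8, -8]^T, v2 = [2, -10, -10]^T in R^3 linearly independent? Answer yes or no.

Form the matrix with these vectors as rows and row reduce.
R2 ← R2 + (1/2)·R1: [0, -14, -14]
2 nonzero rows, so the 2 vectors span a space of dimension 2.
Since 2 = 2, the vectors are linearly independent.

yes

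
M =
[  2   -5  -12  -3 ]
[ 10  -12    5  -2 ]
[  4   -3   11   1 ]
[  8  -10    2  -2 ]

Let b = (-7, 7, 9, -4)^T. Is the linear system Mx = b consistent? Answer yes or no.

Row reduce the augmented matrix [M | b].
R2 ← R2 − (5)·R1: [0, 13, 65, 13, 42]
R3 ← R3 − (2)·R1: [0, 7, 35, 7, 23]
R4 ← R4 − (4)·R1: [0, 10, 50, 10, 24]
R3 ← R3 − (7/13)·R2: [0, 0, 0, 0, 5/13]
R4 ← R4 − (10/13)·R2: [0, 0, 0, 0, -108/13]
R4 ← R4 + (108/5)·R3: [0, 0, 0, 0, 0]
The echelon form has 3 nonzero rows; the last pivot sits in the augmented column, so rank(M) = 2 but rank([M|b]) = 3.
Since the ranks differ, the system is inconsistent.

no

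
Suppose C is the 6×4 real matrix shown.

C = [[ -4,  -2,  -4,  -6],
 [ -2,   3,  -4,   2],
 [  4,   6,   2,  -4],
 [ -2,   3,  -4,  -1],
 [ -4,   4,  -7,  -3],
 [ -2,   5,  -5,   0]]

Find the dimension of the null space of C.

Row reduce to echelon form.
R2 ← R2 − (1/2)·R1: [0, 4, -2, 5]
R3 ← R3 + R1: [0, 4, -2, -10]
R4 ← R4 − (1/2)·R1: [0, 4, -2, 2]
R5 ← R5 − R1: [0, 6, -3, 3]
R6 ← R6 − (1/2)·R1: [0, 6, -3, 3]
R3 ← R3 − R2: [0, 0, 0, -15]
R4 ← R4 − R2: [0, 0, 0, -3]
R5 ← R5 − (3/2)·R2: [0, 0, 0, -9/2]
R6 ← R6 − (3/2)·R2: [0, 0, 0, -9/2]
R4 ← R4 − (1/5)·R3: [0, 0, 0, 0]
R5 ← R5 − (3/10)·R3: [0, 0, 0, 0]
R6 ← R6 − (3/10)·R3: [0, 0, 0, 0]
3 nonzero rows, so rank(C) = 3.
C has 4 columns; by rank–nullity, nullity = 4 − 3 = 1.

1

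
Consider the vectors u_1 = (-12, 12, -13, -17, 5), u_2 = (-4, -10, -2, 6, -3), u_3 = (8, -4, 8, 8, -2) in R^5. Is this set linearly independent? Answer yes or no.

Form the matrix with these vectors as rows and row reduce.
R2 ← R2 − (1/3)·R1: [0, -14, 7/3, 35/3, -14/3]
R3 ← R3 + (2/3)·R1: [0, 4, -2/3, -10/3, 4/3]
R3 ← R3 + (2/7)·R2: [0, 0, 0, 0, 0]
2 nonzero rows, so the 3 vectors span a space of dimension 2.
Since 2 < 3, the vectors are linearly dependent.

no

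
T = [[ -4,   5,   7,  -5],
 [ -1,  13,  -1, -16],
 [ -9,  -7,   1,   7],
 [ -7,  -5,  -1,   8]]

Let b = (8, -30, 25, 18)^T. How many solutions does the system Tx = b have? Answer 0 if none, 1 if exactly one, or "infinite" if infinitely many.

1

Row reduce the augmented matrix [T | b].
R2 ← R2 − (1/4)·R1: [0, 47/4, -11/4, -59/4, -32]
R3 ← R3 − (9/4)·R1: [0, -73/4, -59/4, 73/4, 7]
R4 ← R4 − (7/4)·R1: [0, -55/4, -53/4, 67/4, 4]
R3 ← R3 + (73/47)·R2: [0, 0, -894/47, -219/47, -2007/47]
R4 ← R4 + (55/47)·R2: [0, 0, -774/47, -24/47, -1572/47]
R4 ← R4 − (129/149)·R3: [0, 0, 0, 525/149, 525/149]
The echelon form has 4 nonzero rows, and every pivot lies in the first 4 columns, so rank(T) = rank([T|b]) = 4.
The system is consistent.
rank = 4 = number of unknowns, so the solution is unique.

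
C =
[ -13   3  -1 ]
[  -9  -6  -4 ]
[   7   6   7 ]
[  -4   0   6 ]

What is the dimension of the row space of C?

Row reduce to echelon form.
R2 ← R2 − (9/13)·R1: [0, -105/13, -43/13]
R3 ← R3 + (7/13)·R1: [0, 99/13, 84/13]
R4 ← R4 − (4/13)·R1: [0, -12/13, 82/13]
R3 ← R3 + (33/35)·R2: [0, 0, 117/35]
R4 ← R4 − (4/35)·R2: [0, 0, 234/35]
R4 ← R4 − (2)·R3: [0, 0, 0]
Echelon form has 3 nonzero rows, so rank(C) = 3.
The row space has dimension equal to the rank: 3.

3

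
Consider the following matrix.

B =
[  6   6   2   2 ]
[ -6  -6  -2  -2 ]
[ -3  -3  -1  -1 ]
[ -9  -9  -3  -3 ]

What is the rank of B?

Row reduce to echelon form.
R2 ← R2 + R1: [0, 0, 0, 0]
R3 ← R3 + (1/2)·R1: [0, 0, 0, 0]
R4 ← R4 + (3/2)·R1: [0, 0, 0, 0]
Echelon form has 1 nonzero row, so rank(B) = 1.

1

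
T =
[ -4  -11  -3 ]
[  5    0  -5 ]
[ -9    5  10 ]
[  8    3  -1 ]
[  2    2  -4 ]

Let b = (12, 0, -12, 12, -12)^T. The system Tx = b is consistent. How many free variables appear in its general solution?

Row reduce the augmented matrix [T | b].
R2 ← R2 + (5/4)·R1: [0, -55/4, -35/4, 15]
R3 ← R3 − (9/4)·R1: [0, 119/4, 67/4, -39]
R4 ← R4 + (2)·R1: [0, -19, -7, 36]
R5 ← R5 + (1/2)·R1: [0, -7/2, -11/2, -6]
R3 ← R3 + (119/55)·R2: [0, 0, -24/11, -72/11]
R4 ← R4 − (76/55)·R2: [0, 0, 56/11, 168/11]
R5 ← R5 − (14/55)·R2: [0, 0, -36/11, -108/11]
R4 ← R4 + (7/3)·R3: [0, 0, 0, 0]
R5 ← R5 − (3/2)·R3: [0, 0, 0, 0]
The echelon form has 3 nonzero rows, and every pivot lies in the first 3 columns, so rank(T) = rank([T|b]) = 3.
The system is consistent.
Free variables = (unknowns) − (rank) = 3 − 3 = 0.

0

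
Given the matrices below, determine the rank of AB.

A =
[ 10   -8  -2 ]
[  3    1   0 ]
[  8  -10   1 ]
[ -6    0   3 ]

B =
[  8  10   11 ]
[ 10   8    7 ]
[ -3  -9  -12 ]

2

First compute AB:
[[  6,  54,  78],
 [ 34,  38,  40],
 [-39,  -9,   6],
 [-57, -87, -102]]
Now row reduce the product.
R2 ← R2 − (17/3)·R1: [0, -268, -402]
R3 ← R3 + (13/2)·R1: [0, 342, 513]
R4 ← R4 + (19/2)·R1: [0, 426, 639]
R3 ← R3 + (171/134)·R2: [0, 0, 0]
R4 ← R4 + (213/134)·R2: [0, 0, 0]
2 nonzero rows, so rank(AB) = 2.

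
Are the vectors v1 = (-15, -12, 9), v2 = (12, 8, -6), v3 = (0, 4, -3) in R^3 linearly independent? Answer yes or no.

Form the matrix with these vectors as rows and row reduce.
R2 ← R2 + (4/5)·R1: [0, -8/5, 6/5]
R3 ← R3 + (5/2)·R2: [0, 0, 0]
2 nonzero rows, so the 3 vectors span a space of dimension 2.
Since 2 < 3, the vectors are linearly dependent.

no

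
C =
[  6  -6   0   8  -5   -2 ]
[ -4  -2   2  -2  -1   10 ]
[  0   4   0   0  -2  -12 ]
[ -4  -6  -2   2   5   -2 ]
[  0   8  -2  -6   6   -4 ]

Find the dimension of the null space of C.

Row reduce to echelon form.
R2 ← R2 + (2/3)·R1: [0, -6, 2, 10/3, -13/3, 26/3]
R4 ← R4 + (2/3)·R1: [0, -10, -2, 22/3, 5/3, -10/3]
R3 ← R3 + (2/3)·R2: [0, 0, 4/3, 20/9, -44/9, -56/9]
R4 ← R4 − (5/3)·R2: [0, 0, -16/3, 16/9, 80/9, -160/9]
R5 ← R5 + (4/3)·R2: [0, 0, 2/3, -14/9, 2/9, 68/9]
R4 ← R4 + (4)·R3: [0, 0, 0, 32/3, -32/3, -128/3]
R5 ← R5 − (1/2)·R3: [0, 0, 0, -8/3, 8/3, 32/3]
R5 ← R5 + (1/4)·R4: [0, 0, 0, 0, 0, 0]
4 nonzero rows, so rank(C) = 4.
C has 6 columns; by rank–nullity, nullity = 6 − 4 = 2.

2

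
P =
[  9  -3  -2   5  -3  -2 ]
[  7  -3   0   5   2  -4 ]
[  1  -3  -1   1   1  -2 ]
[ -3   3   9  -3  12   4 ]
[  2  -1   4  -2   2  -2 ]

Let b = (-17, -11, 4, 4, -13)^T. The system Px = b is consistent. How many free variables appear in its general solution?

Row reduce the augmented matrix [P | b].
R2 ← R2 − (7/9)·R1: [0, -2/3, 14/9, 10/9, 13/3, -22/9, 20/9]
R3 ← R3 − (1/9)·R1: [0, -8/3, -7/9, 4/9, 4/3, -16/9, 53/9]
R4 ← R4 + (1/3)·R1: [0, 2, 25/3, -4/3, 11, 10/3, -5/3]
R5 ← R5 − (2/9)·R1: [0, -1/3, 40/9, -28/9, 8/3, -14/9, -83/9]
R3 ← R3 − (4)·R2: [0, 0, -7, -4, -16, 8, -3]
R4 ← R4 + (3)·R2: [0, 0, 13, 2, 24, -4, 5]
R5 ← R5 − (1/2)·R2: [0, 0, 11/3, -11/3, 1/2, -1/3, -31/3]
R4 ← R4 + (13/7)·R3: [0, 0, 0, -38/7, -40/7, 76/7, -4/7]
R5 ← R5 + (11/21)·R3: [0, 0, 0, -121/21, -331/42, 27/7, -250/21]
R5 ← R5 − (121/114)·R4: [0, 0, 0, 0, -69/38, -23/3, -644/57]
The echelon form has 5 nonzero rows, and every pivot lies in the first 6 columns, so rank(P) = rank([P|b]) = 5.
The system is consistent.
Free variables = (unknowns) − (rank) = 6 − 5 = 1.

1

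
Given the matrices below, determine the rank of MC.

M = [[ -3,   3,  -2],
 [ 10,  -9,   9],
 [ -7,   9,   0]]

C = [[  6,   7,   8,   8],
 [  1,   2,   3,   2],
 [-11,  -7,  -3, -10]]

First compute MC:
[[  7,  -1,  -9,   2],
 [-48, -11,  26, -28],
 [-33, -31, -29, -38]]
Now row reduce the product.
R2 ← R2 + (48/7)·R1: [0, -125/7, -250/7, -100/7]
R3 ← R3 + (33/7)·R1: [0, -250/7, -500/7, -200/7]
R3 ← R3 − (2)·R2: [0, 0, 0, 0]
2 nonzero rows, so rank(MC) = 2.

2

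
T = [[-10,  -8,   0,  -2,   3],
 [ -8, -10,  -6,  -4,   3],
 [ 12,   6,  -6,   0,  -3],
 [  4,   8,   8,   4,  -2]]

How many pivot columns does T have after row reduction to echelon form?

Row reduce to echelon form.
R2 ← R2 − (4/5)·R1: [0, -18/5, -6, -12/5, 3/5]
R3 ← R3 + (6/5)·R1: [0, -18/5, -6, -12/5, 3/5]
R4 ← R4 + (2/5)·R1: [0, 24/5, 8, 16/5, -4/5]
R3 ← R3 − R2: [0, 0, 0, 0, 0]
R4 ← R4 + (4/3)·R2: [0, 0, 0, 0, 0]
Echelon form has 2 nonzero rows, so rank(T) = 2.
Each nonzero row contributes one pivot column: 2 pivot columns.

2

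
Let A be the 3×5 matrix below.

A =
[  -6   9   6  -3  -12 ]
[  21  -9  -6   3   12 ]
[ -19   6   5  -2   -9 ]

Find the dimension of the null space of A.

Row reduce to echelon form.
R2 ← R2 + (7/2)·R1: [0, 45/2, 15, -15/2, -30]
R3 ← R3 − (19/6)·R1: [0, -45/2, -14, 15/2, 29]
R3 ← R3 + R2: [0, 0, 1, 0, -1]
3 nonzero rows, so rank(A) = 3.
A has 5 columns; by rank–nullity, nullity = 5 − 3 = 2.

2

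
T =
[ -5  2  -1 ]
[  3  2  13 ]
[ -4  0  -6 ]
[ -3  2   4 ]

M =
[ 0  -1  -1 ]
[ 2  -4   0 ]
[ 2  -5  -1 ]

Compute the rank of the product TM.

2

First compute TM:
[[  2,   2,   6],
 [ 30, -76, -16],
 [-12,  34,  10],
 [ 12, -25,  -1]]
Now row reduce the product.
R2 ← R2 − (15)·R1: [0, -106, -106]
R3 ← R3 + (6)·R1: [0, 46, 46]
R4 ← R4 − (6)·R1: [0, -37, -37]
R3 ← R3 + (23/53)·R2: [0, 0, 0]
R4 ← R4 − (37/106)·R2: [0, 0, 0]
2 nonzero rows, so rank(TM) = 2.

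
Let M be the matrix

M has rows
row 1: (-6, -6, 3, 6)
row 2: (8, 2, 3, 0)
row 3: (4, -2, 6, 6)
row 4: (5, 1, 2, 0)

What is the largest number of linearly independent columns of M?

3

Row reduce to echelon form.
R2 ← R2 + (4/3)·R1: [0, -6, 7, 8]
R3 ← R3 + (2/3)·R1: [0, -6, 8, 10]
R4 ← R4 + (5/6)·R1: [0, -4, 9/2, 5]
R3 ← R3 − R2: [0, 0, 1, 2]
R4 ← R4 − (2/3)·R2: [0, 0, -1/6, -1/3]
R4 ← R4 + (1/6)·R3: [0, 0, 0, 0]
Echelon form has 3 nonzero rows, so rank(M) = 3.
The rank gives the maximum number of linearly independent columns: 3.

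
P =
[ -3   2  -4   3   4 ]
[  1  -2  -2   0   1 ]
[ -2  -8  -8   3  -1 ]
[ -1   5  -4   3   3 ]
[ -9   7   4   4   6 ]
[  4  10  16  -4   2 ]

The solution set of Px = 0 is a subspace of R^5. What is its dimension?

Row reduce to echelon form.
R2 ← R2 + (1/3)·R1: [0, -4/3, -10/3, 1, 7/3]
R3 ← R3 − (2/3)·R1: [0, -28/3, -16/3, 1, -11/3]
R4 ← R4 − (1/3)·R1: [0, 13/3, -8/3, 2, 5/3]
R5 ← R5 − (3)·R1: [0, 1, 16, -5, -6]
R6 ← R6 + (4/3)·R1: [0, 38/3, 32/3, 0, 22/3]
R3 ← R3 − (7)·R2: [0, 0, 18, -6, -20]
R4 ← R4 + (13/4)·R2: [0, 0, -27/2, 21/4, 37/4]
R5 ← R5 + (3/4)·R2: [0, 0, 27/2, -17/4, -17/4]
R6 ← R6 + (19/2)·R2: [0, 0, -21, 19/2, 59/2]
R4 ← R4 + (3/4)·R3: [0, 0, 0, 3/4, -23/4]
R5 ← R5 − (3/4)·R3: [0, 0, 0, 1/4, 43/4]
R6 ← R6 + (7/6)·R3: [0, 0, 0, 5/2, 37/6]
R5 ← R5 − (1/3)·R4: [0, 0, 0, 0, 38/3]
R6 ← R6 − (10/3)·R4: [0, 0, 0, 0, 76/3]
R6 ← R6 − (2)·R5: [0, 0, 0, 0, 0]
5 nonzero rows, so rank(P) = 5.
P has 5 columns; by rank–nullity, nullity = 5 − 5 = 0.

0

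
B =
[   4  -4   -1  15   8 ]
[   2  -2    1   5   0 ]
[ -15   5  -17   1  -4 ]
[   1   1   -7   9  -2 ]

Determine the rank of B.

Row reduce to echelon form.
R2 ← R2 − (1/2)·R1: [0, 0, 3/2, -5/2, -4]
R3 ← R3 + (15/4)·R1: [0, -10, -83/4, 229/4, 26]
R4 ← R4 − (1/4)·R1: [0, 2, -27/4, 21/4, -4]
Swap R2 ↔ R3
R4 ← R4 + (1/5)·R2: [0, 0, -109/10, 167/10, 6/5]
R4 ← R4 + (109/15)·R3: [0, 0, 0, -22/15, -418/15]
Echelon form has 4 nonzero rows, so rank(B) = 4.

4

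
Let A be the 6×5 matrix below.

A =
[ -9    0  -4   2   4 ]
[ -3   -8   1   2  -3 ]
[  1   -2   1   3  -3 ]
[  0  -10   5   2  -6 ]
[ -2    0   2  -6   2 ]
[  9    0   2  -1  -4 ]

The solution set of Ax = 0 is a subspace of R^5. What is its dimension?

0

Row reduce to echelon form.
R2 ← R2 − (1/3)·R1: [0, -8, 7/3, 4/3, -13/3]
R3 ← R3 + (1/9)·R1: [0, -2, 5/9, 29/9, -23/9]
R5 ← R5 − (2/9)·R1: [0, 0, 26/9, -58/9, 10/9]
R6 ← R6 + R1: [0, 0, -2, 1, 0]
R3 ← R3 − (1/4)·R2: [0, 0, -1/36, 26/9, -53/36]
R4 ← R4 − (5/4)·R2: [0, 0, 25/12, 1/3, -7/12]
R4 ← R4 + (75)·R3: [0, 0, 0, 217, -111]
R5 ← R5 + (104)·R3: [0, 0, 0, 294, -152]
R6 ← R6 − (72)·R3: [0, 0, 0, -207, 106]
R5 ← R5 − (42/31)·R4: [0, 0, 0, 0, -50/31]
R6 ← R6 + (207/217)·R4: [0, 0, 0, 0, 25/217]
R6 ← R6 + (1/14)·R5: [0, 0, 0, 0, 0]
5 nonzero rows, so rank(A) = 5.
A has 5 columns; by rank–nullity, nullity = 5 − 5 = 0.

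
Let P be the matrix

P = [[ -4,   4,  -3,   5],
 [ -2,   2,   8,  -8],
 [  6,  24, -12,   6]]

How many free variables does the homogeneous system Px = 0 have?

1

Row reduce to echelon form.
R2 ← R2 − (1/2)·R1: [0, 0, 19/2, -21/2]
R3 ← R3 + (3/2)·R1: [0, 30, -33/2, 27/2]
Swap R2 ↔ R3
3 nonzero rows, so rank(P) = 3.
P has 4 columns; by rank–nullity, nullity = 4 − 3 = 1.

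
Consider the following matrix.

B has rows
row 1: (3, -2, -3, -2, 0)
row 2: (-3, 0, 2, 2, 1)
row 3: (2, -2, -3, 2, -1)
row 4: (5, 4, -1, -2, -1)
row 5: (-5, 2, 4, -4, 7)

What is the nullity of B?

Row reduce to echelon form.
R2 ← R2 + R1: [0, -2, -1, 0, 1]
R3 ← R3 − (2/3)·R1: [0, -2/3, -1, 10/3, -1]
R4 ← R4 − (5/3)·R1: [0, 22/3, 4, 4/3, -1]
R5 ← R5 + (5/3)·R1: [0, -4/3, -1, -22/3, 7]
R3 ← R3 − (1/3)·R2: [0, 0, -2/3, 10/3, -4/3]
R4 ← R4 + (11/3)·R2: [0, 0, 1/3, 4/3, 8/3]
R5 ← R5 − (2/3)·R2: [0, 0, -1/3, -22/3, 19/3]
R4 ← R4 + (1/2)·R3: [0, 0, 0, 3, 2]
R5 ← R5 − (1/2)·R3: [0, 0, 0, -9, 7]
R5 ← R5 + (3)·R4: [0, 0, 0, 0, 13]
5 nonzero rows, so rank(B) = 5.
B has 5 columns; by rank–nullity, nullity = 5 − 5 = 0.

0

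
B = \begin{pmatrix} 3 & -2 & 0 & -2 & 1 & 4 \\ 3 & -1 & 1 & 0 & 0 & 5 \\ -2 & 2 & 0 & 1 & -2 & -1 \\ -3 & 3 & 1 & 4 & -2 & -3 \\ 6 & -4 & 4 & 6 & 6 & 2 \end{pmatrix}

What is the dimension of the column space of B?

Row reduce to echelon form.
R2 ← R2 − R1: [0, 1, 1, 2, -1, 1]
R3 ← R3 + (2/3)·R1: [0, 2/3, 0, -1/3, -4/3, 5/3]
R4 ← R4 + R1: [0, 1, 1, 2, -1, 1]
R5 ← R5 − (2)·R1: [0, 0, 4, 10, 4, -6]
R3 ← R3 − (2/3)·R2: [0, 0, -2/3, -5/3, -2/3, 1]
R4 ← R4 − R2: [0, 0, 0, 0, 0, 0]
R5 ← R5 + (6)·R3: [0, 0, 0, 0, 0, 0]
Echelon form has 3 nonzero rows, so rank(B) = 3.
The column space has dimension equal to the rank: 3.

3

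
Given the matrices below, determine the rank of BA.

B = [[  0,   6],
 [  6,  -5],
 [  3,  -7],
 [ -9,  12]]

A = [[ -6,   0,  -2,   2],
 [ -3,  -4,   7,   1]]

2

First compute BA:
[[-18, -24,  42,   6],
 [-21,  20, -47,   7],
 [  3,  28, -55,  -1],
 [ 18, -48, 102,  -6]]
Now row reduce the product.
R2 ← R2 − (7/6)·R1: [0, 48, -96, 0]
R3 ← R3 + (1/6)·R1: [0, 24, -48, 0]
R4 ← R4 + R1: [0, -72, 144, 0]
R3 ← R3 − (1/2)·R2: [0, 0, 0, 0]
R4 ← R4 + (3/2)·R2: [0, 0, 0, 0]
2 nonzero rows, so rank(BA) = 2.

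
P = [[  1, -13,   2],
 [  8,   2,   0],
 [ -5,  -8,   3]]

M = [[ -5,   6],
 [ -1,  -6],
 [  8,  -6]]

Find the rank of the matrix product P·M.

2

First compute PM:
[[ 24,  72],
 [-42,  36],
 [ 57,   0]]
Now row reduce the product.
R2 ← R2 + (7/4)·R1: [0, 162]
R3 ← R3 − (19/8)·R1: [0, -171]
R3 ← R3 + (19/18)·R2: [0, 0]
2 nonzero rows, so rank(PM) = 2.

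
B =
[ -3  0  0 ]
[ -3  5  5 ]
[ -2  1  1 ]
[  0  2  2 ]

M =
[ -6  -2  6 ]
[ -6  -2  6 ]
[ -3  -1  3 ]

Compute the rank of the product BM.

1

First compute BM:
[[ 18,   6, -18],
 [-27,  -9,  27],
 [  3,   1,  -3],
 [-18,  -6,  18]]
Now row reduce the product.
R2 ← R2 + (3/2)·R1: [0, 0, 0]
R3 ← R3 − (1/6)·R1: [0, 0, 0]
R4 ← R4 + R1: [0, 0, 0]
1 nonzero row, so rank(BM) = 1.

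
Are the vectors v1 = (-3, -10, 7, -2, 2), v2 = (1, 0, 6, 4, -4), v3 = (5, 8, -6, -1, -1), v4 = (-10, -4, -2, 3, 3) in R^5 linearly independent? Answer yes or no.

no

Form the matrix with these vectors as rows and row reduce.
R2 ← R2 + (1/3)·R1: [0, -10/3, 25/3, 10/3, -10/3]
R3 ← R3 + (5/3)·R1: [0, -26/3, 17/3, -13/3, 7/3]
R4 ← R4 − (10/3)·R1: [0, 88/3, -76/3, 29/3, -11/3]
R3 ← R3 − (13/5)·R2: [0, 0, -16, -13, 11]
R4 ← R4 + (44/5)·R2: [0, 0, 48, 39, -33]
R4 ← R4 + (3)·R3: [0, 0, 0, 0, 0]
3 nonzero rows, so the 4 vectors span a space of dimension 3.
Since 3 < 4, the vectors are linearly dependent.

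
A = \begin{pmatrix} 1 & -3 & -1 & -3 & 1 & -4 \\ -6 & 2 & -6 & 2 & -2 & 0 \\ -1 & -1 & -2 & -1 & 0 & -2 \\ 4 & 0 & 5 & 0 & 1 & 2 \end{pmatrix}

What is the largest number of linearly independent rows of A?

Row reduce to echelon form.
R2 ← R2 + (6)·R1: [0, -16, -12, -16, 4, -24]
R3 ← R3 + R1: [0, -4, -3, -4, 1, -6]
R4 ← R4 − (4)·R1: [0, 12, 9, 12, -3, 18]
R3 ← R3 − (1/4)·R2: [0, 0, 0, 0, 0, 0]
R4 ← R4 + (3/4)·R2: [0, 0, 0, 0, 0, 0]
Echelon form has 2 nonzero rows, so rank(A) = 2.
The rank gives the maximum number of linearly independent rows: 2.

2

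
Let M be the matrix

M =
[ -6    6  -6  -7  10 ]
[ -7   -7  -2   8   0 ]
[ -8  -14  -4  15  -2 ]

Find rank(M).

3

Row reduce to echelon form.
R2 ← R2 − (7/6)·R1: [0, -14, 5, 97/6, -35/3]
R3 ← R3 − (4/3)·R1: [0, -22, 4, 73/3, -46/3]
R3 ← R3 − (11/7)·R2: [0, 0, -27/7, -15/14, 3]
Echelon form has 3 nonzero rows, so rank(M) = 3.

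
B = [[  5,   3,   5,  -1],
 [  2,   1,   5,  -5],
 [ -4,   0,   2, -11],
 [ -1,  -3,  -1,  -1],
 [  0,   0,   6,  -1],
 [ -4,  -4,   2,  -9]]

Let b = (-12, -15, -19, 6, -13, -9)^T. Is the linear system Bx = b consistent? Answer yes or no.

yes

Row reduce the augmented matrix [B | b].
R2 ← R2 − (2/5)·R1: [0, -1/5, 3, -23/5, -51/5]
R3 ← R3 + (4/5)·R1: [0, 12/5, 6, -59/5, -143/5]
R4 ← R4 + (1/5)·R1: [0, -12/5, 0, -6/5, 18/5]
R6 ← R6 + (4/5)·R1: [0, -8/5, 6, -49/5, -93/5]
R3 ← R3 + (12)·R2: [0, 0, 42, -67, -151]
R4 ← R4 − (12)·R2: [0, 0, -36, 54, 126]
R6 ← R6 − (8)·R2: [0, 0, -18, 27, 63]
R4 ← R4 + (6/7)·R3: [0, 0, 0, -24/7, -24/7]
R5 ← R5 − (1/7)·R3: [0, 0, 0, 60/7, 60/7]
R6 ← R6 + (3/7)·R3: [0, 0, 0, -12/7, -12/7]
R5 ← R5 + (5/2)·R4: [0, 0, 0, 0, 0]
R6 ← R6 − (1/2)·R4: [0, 0, 0, 0, 0]
The echelon form has 4 nonzero rows, and every pivot lies in the first 4 columns, so rank(B) = rank([B|b]) = 4.
The system is consistent.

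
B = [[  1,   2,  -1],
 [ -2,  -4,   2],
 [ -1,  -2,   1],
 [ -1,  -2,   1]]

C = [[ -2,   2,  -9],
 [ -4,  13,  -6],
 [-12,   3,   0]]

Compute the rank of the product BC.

1

First compute BC:
[[  2,  25, -21],
 [ -4, -50,  42],
 [ -2, -25,  21],
 [ -2, -25,  21]]
Now row reduce the product.
R2 ← R2 + (2)·R1: [0, 0, 0]
R3 ← R3 + R1: [0, 0, 0]
R4 ← R4 + R1: [0, 0, 0]
1 nonzero row, so rank(BC) = 1.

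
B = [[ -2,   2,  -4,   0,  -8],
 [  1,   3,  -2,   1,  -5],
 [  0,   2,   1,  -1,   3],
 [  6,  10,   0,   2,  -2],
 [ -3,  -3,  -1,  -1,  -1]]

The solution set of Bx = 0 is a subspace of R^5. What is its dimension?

2

Row reduce to echelon form.
R2 ← R2 + (1/2)·R1: [0, 4, -4, 1, -9]
R4 ← R4 + (3)·R1: [0, 16, -12, 2, -26]
R5 ← R5 − (3/2)·R1: [0, -6, 5, -1, 11]
R3 ← R3 − (1/2)·R2: [0, 0, 3, -3/2, 15/2]
R4 ← R4 − (4)·R2: [0, 0, 4, -2, 10]
R5 ← R5 + (3/2)·R2: [0, 0, -1, 1/2, -5/2]
R4 ← R4 − (4/3)·R3: [0, 0, 0, 0, 0]
R5 ← R5 + (1/3)·R3: [0, 0, 0, 0, 0]
3 nonzero rows, so rank(B) = 3.
B has 5 columns; by rank–nullity, nullity = 5 − 3 = 2.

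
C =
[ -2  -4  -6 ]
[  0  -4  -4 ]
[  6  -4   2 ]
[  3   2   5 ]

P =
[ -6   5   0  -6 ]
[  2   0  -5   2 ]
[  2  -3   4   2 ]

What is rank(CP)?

2

First compute CP:
[[ -8,   8,  -4,  -8],
 [-16,  12,   4, -16],
 [-40,  24,  28, -40],
 [ -4,   0,  10,  -4]]
Now row reduce the product.
R2 ← R2 − (2)·R1: [0, -4, 12, 0]
R3 ← R3 − (5)·R1: [0, -16, 48, 0]
R4 ← R4 − (1/2)·R1: [0, -4, 12, 0]
R3 ← R3 − (4)·R2: [0, 0, 0, 0]
R4 ← R4 − R2: [0, 0, 0, 0]
2 nonzero rows, so rank(CP) = 2.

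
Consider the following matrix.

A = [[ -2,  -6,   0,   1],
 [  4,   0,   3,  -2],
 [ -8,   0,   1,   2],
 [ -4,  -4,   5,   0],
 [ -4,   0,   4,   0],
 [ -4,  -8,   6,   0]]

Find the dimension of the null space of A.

Row reduce to echelon form.
R2 ← R2 + (2)·R1: [0, -12, 3, 0]
R3 ← R3 − (4)·R1: [0, 24, 1, -2]
R4 ← R4 − (2)·R1: [0, 8, 5, -2]
R5 ← R5 − (2)·R1: [0, 12, 4, -2]
R6 ← R6 − (2)·R1: [0, 4, 6, -2]
R3 ← R3 + (2)·R2: [0, 0, 7, -2]
R4 ← R4 + (2/3)·R2: [0, 0, 7, -2]
R5 ← R5 + R2: [0, 0, 7, -2]
R6 ← R6 + (1/3)·R2: [0, 0, 7, -2]
R4 ← R4 − R3: [0, 0, 0, 0]
R5 ← R5 − R3: [0, 0, 0, 0]
R6 ← R6 − R3: [0, 0, 0, 0]
3 nonzero rows, so rank(A) = 3.
A has 4 columns; by rank–nullity, nullity = 4 − 3 = 1.

1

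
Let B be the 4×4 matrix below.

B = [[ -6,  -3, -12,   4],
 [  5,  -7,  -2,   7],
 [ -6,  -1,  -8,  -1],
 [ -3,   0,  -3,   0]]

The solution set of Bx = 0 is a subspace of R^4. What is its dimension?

Row reduce to echelon form.
R2 ← R2 + (5/6)·R1: [0, -19/2, -12, 31/3]
R3 ← R3 − R1: [0, 2, 4, -5]
R4 ← R4 − (1/2)·R1: [0, 3/2, 3, -2]
R3 ← R3 + (4/19)·R2: [0, 0, 28/19, -161/57]
R4 ← R4 + (3/19)·R2: [0, 0, 21/19, -7/19]
R4 ← R4 − (3/4)·R3: [0, 0, 0, 7/4]
4 nonzero rows, so rank(B) = 4.
B has 4 columns; by rank–nullity, nullity = 4 − 4 = 0.

0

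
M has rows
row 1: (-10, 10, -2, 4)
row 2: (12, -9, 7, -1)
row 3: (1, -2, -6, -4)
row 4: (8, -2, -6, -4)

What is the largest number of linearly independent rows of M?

3

Row reduce to echelon form.
R2 ← R2 + (6/5)·R1: [0, 3, 23/5, 19/5]
R3 ← R3 + (1/10)·R1: [0, -1, -31/5, -18/5]
R4 ← R4 + (4/5)·R1: [0, 6, -38/5, -4/5]
R3 ← R3 + (1/3)·R2: [0, 0, -14/3, -7/3]
R4 ← R4 − (2)·R2: [0, 0, -84/5, -42/5]
R4 ← R4 − (18/5)·R3: [0, 0, 0, 0]
Echelon form has 3 nonzero rows, so rank(M) = 3.
The rank gives the maximum number of linearly independent rows: 3.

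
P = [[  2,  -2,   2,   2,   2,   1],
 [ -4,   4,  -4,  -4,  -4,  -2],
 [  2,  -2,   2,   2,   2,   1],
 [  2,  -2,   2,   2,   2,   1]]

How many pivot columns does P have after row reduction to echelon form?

Row reduce to echelon form.
R2 ← R2 + (2)·R1: [0, 0, 0, 0, 0, 0]
R3 ← R3 − R1: [0, 0, 0, 0, 0, 0]
R4 ← R4 − R1: [0, 0, 0, 0, 0, 0]
Echelon form has 1 nonzero row, so rank(P) = 1.
Each nonzero row contributes one pivot column: 1 pivot columns.

1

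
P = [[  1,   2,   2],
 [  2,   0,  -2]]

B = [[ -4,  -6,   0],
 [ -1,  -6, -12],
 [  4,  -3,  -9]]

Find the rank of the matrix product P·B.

First compute PB:
[[  2, -24, -42],
 [-16,  -6,  18]]
Now row reduce the product.
R2 ← R2 + (8)·R1: [0, -198, -318]
2 nonzero rows, so rank(PB) = 2.

2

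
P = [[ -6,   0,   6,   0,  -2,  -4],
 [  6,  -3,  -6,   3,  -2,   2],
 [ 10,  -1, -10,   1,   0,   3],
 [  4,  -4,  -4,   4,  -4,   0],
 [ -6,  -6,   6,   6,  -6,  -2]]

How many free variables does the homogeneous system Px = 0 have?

3

Row reduce to echelon form.
R2 ← R2 + R1: [0, -3, 0, 3, -4, -2]
R3 ← R3 + (5/3)·R1: [0, -1, 0, 1, -10/3, -11/3]
R4 ← R4 + (2/3)·R1: [0, -4, 0, 4, -16/3, -8/3]
R5 ← R5 − R1: [0, -6, 0, 6, -4, 2]
R3 ← R3 − (1/3)·R2: [0, 0, 0, 0, -2, -3]
R4 ← R4 − (4/3)·R2: [0, 0, 0, 0, 0, 0]
R5 ← R5 − (2)·R2: [0, 0, 0, 0, 4, 6]
R5 ← R5 + (2)·R3: [0, 0, 0, 0, 0, 0]
3 nonzero rows, so rank(P) = 3.
P has 6 columns; by rank–nullity, nullity = 6 − 3 = 3.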